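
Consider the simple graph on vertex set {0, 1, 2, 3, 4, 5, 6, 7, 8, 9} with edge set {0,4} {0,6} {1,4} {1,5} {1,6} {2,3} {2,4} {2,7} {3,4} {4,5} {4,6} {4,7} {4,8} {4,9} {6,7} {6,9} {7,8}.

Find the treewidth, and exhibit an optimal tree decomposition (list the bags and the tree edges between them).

Every bag has size at most 3, so the width is 3 − 1 = 2 and tw(G) ≤ 2. Conversely, {2, 3, 4} is a clique of size 3, and the vertices of any clique must share a bag in every tree decomposition; so some bag has ≥ 3 vertices and tw(G) ≥ 2. Therefore the treewidth is 2.

Treewidth 2.
Bags: B1 = {2, 4, 7}  B2 = {4, 7, 8}  B3 = {4, 6, 7}  B4 = {1, 4, 6}  B5 = {4, 6, 9}  B6 = {1, 4, 5}  B7 = {0, 4, 6}  B8 = {2, 3, 4}
Tree: B1–B2, B2–B3, B3–B4, B3–B5, B4–B6, B5–B7, B1–B8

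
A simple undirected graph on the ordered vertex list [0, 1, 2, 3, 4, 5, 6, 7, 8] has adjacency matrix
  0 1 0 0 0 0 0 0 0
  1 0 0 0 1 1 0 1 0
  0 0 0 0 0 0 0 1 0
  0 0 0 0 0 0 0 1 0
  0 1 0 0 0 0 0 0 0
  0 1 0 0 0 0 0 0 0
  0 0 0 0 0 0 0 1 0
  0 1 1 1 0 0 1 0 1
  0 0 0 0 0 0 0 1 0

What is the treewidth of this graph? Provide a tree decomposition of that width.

Every bag has size at most 2, so the width is 2 − 1 = 1 and tw(G) ≤ 1. G has an edge, so its treewidth is at least 1. Combining the bounds, tw(G) = 1.

Treewidth 1.
One such decomposition:
Bags: B1 = {0, 1}  B2 = {1, 4}  B3 = {1, 5}  B4 = {1, 7}  B5 = {2, 7}  B6 = {3, 7}  B7 = {6, 7}  B8 = {7, 8}
Tree: B1–B2, B1–B3, B1–B4, B4–B5, B4–B6, B5–B7, B7–B8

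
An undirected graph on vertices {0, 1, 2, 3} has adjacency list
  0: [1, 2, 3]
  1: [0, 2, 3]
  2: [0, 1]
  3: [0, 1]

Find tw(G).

A width-2 tree decomposition is:
Bags: B1 = {0, 1, 2}  B2 = {0, 1, 3}
Tree: B1–B2
The largest bag has 3 vertices, giving width 2; this decomposition certifies tw(G) ≤ 2. On the other hand G contains the 3-clique {0, 1, 2}. A clique must lie in a single bag of any decomposition, so no decomposition can have width below 2. Therefore the treewidth is 2.

2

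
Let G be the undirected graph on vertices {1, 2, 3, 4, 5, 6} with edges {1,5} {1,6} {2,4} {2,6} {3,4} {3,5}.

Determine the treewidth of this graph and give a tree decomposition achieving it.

Treewidth 2.
One such decomposition:
Bags: B1 = {3, 4, 5}  B2 = {2, 4, 5}  B3 = {2, 5, 6}  B4 = {1, 5, 6}
Tree: B1–B2, B2–B3, B3–B4

Every bag has size at most 3, so the width is 3 − 1 = 2 and tw(G) ≤ 2. Since 5–3–4–2–6–1–5 is a cycle in G, G is not acyclic. Forests are exactly the graphs of treewidth ≤ 1, so tw(G) ≥ 2. Therefore the treewidth is 2.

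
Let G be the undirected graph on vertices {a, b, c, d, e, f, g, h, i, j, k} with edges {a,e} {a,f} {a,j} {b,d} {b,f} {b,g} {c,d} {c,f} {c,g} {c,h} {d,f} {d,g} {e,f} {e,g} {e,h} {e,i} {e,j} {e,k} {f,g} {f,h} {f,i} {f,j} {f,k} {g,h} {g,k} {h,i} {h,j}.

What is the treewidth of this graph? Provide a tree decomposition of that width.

Treewidth 3.
Bags: B1 = {e, f, h, i}  B2 = {e, f, h, j}  B3 = {a, e, f, j}  B4 = {e, f, g, h}  B5 = {c, f, g, h}  B6 = {c, d, f, g}  B7 = {e, f, g, k}  B8 = {b, d, f, g}
Tree: B1–B2, B2–B3, B2–B4, B4–B5, B5–B6, B4–B7, B6–B8

The largest bag has 4 vertices, giving width 3; this decomposition certifies tw(G) ≤ 3. For the lower bound, the 4 vertices {c, d, f, g} are pairwise adjacent, and any tree decomposition puts a clique entirely inside one bag — forcing width ≥ 3. Combining the bounds, tw(G) = 3.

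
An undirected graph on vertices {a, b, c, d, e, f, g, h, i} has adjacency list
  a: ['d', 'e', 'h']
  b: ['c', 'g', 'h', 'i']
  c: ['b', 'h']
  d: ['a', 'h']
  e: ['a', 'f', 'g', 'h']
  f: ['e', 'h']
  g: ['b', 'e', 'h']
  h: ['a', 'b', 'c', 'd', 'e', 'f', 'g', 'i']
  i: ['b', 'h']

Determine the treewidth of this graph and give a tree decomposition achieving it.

Treewidth 2.
One optimal decomposition is:
Bags: B1 = {e, g, h}  B2 = {b, g, h}  B3 = {b, c, h}  B4 = {e, f, h}  B5 = {a, e, h}  B6 = {a, d, h}  B7 = {b, h, i}
Tree: B1–B2, B2–B3, B1–B4, B1–B5, B5–B6, B2–B7

Each bag holds 3 vertices, so the decomposition has width 2, which upper-bounds the treewidth. On the other hand G contains the 3-clique {a, d, h}. A clique must lie in a single bag of any decomposition, so no decomposition can have width below 2. Combining the bounds, tw(G) = 2.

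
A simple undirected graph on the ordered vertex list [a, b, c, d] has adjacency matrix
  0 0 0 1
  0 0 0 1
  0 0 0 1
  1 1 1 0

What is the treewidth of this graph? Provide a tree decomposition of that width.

Treewidth 1.
Bags: B1 = {b, d}  B2 = {a, d}  B3 = {c, d}
Tree: B1–B2, B2–B3

Each bag holds 2 vertices, so the decomposition has width 1, which upper-bounds the treewidth. G has an edge, so its treewidth is at least 1. Therefore the treewidth is 1.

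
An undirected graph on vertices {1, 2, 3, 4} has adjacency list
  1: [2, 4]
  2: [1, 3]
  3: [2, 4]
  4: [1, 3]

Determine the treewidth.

A width-2 tree decomposition is:
Bags: B1 = {1, 2, 4}  B2 = {2, 3, 4}
Tree: B1–B2
Every bag has size at most 3, so the width is 3 − 1 = 2 and tw(G) ≤ 2. For the lower bound, G contains the cycle 4–1–2–3–4, so G is not a forest; only forests have treewidth ≤ 1, hence tw(G) ≥ 2. Hence tw(G) = 2 exactly.

2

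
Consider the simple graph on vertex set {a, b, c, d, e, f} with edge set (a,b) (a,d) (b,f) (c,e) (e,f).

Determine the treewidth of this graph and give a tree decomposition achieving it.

The largest bag has 2 vertices, giving width 1; this decomposition certifies tw(G) ≤ 1. Since G has at least one edge (e.g. c–e), it is not an edgeless graph, so tw(G) ≥ 1. Hence tw(G) = 1 exactly.

Treewidth 1.
One such decomposition:
Bags: B1 = {c, e}  B2 = {e, f}  B3 = {b, f}  B4 = {a, b}  B5 = {a, d}
Tree: B1–B2, B2–B3, B3–B4, B4–B5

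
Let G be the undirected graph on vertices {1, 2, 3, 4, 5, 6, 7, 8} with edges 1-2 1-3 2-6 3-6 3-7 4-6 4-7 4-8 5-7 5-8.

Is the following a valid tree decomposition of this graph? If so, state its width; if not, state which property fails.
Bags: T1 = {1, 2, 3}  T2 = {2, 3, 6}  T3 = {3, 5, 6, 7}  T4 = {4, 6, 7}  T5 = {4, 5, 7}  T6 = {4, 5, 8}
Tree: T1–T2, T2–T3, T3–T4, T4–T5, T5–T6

A tree decomposition must satisfy three properties: every vertex lies in some bag; for every edge, both endpoints lie together in some bag; and for every vertex, the bags containing it form a connected subtree. Here bags containing vertex 5 are not connected in the tree, so the decomposition is invalid.

No — bags containing vertex 5 are not connected in the tree.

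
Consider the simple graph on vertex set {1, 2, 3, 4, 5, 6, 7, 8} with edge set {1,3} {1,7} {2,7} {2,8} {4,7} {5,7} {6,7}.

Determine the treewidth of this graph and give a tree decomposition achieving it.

Every bag has size at most 2, so the width is 2 − 1 = 1 and tw(G) ≤ 1. Any graph with an edge has treewidth ≥ 1, and G has the edge 1–7. Therefore the treewidth is 1.

Treewidth 1.
One optimal decomposition is:
Bags: B1 = {1, 7}  B2 = {4, 7}  B3 = {5, 7}  B4 = {1, 3}  B5 = {6, 7}  B6 = {2, 7}  B7 = {2, 8}
Tree: B1–B2, B2–B3, B1–B4, B2–B5, B2–B6, B6–B7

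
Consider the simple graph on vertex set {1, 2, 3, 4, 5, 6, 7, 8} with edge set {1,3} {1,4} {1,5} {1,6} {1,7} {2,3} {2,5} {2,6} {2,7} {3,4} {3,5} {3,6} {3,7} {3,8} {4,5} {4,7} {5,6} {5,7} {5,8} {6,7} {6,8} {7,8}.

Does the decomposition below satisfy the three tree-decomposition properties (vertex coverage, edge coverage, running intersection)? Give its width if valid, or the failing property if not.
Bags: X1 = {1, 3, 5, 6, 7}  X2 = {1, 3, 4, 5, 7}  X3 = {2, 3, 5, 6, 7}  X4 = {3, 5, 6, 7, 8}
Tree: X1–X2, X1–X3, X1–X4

Yes; width 4.

Every vertex of G appears in some bag (union = {1, 2, 3, 4, 5, 6, 7, 8}); every edge is covered by a bag; and for each vertex v the set of bags containing v is connected in the bag tree. The decomposition is therefore valid. The largest bag has 5 vertices, so the width is 4.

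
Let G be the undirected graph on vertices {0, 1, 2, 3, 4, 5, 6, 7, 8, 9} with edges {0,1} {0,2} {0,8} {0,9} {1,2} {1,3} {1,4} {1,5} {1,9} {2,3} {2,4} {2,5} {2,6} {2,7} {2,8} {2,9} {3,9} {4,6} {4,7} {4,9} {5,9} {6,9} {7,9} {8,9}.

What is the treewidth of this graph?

A width-3 tree decomposition is:
Bags: B1 = {1, 2, 3, 9}  B2 = {0, 1, 2, 9}  B3 = {1, 2, 4, 9}  B4 = {0, 2, 8, 9}  B5 = {2, 4, 6, 9}  B6 = {2, 4, 7, 9}  B7 = {1, 2, 5, 9}
Tree: B1–B2, B2–B3, B2–B4, B3–B5, B3–B6, B3–B7
The largest bag has 4 vertices, giving width 3; this decomposition certifies tw(G) ≤ 3. For the lower bound, the 4 vertices {0, 2, 8, 9} are pairwise adjacent, and any tree decomposition puts a clique entirely inside one bag — forcing width ≥ 3. Therefore the treewidth is 3.

3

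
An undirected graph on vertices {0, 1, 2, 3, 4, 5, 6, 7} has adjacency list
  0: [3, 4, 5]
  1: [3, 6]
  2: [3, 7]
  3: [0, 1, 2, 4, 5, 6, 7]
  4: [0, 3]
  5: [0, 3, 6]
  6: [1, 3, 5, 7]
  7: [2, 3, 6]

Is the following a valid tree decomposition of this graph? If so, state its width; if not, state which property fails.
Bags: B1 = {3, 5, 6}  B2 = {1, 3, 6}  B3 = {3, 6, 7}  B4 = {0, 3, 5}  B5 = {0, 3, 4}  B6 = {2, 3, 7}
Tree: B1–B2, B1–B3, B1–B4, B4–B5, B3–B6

Yes; width 2.

Vertex coverage: the bags together contain {0, 1, 2, 3, 4, 5, 6, 7}, the full vertex set. Edge coverage: each edge of G has both endpoints in at least one bag. Running intersection: for every vertex, the bags containing it form a connected subtree. All three properties hold, so this is a valid tree decomposition of width max|bag| − 1 = 2, and hence tw(G) ≤ 2.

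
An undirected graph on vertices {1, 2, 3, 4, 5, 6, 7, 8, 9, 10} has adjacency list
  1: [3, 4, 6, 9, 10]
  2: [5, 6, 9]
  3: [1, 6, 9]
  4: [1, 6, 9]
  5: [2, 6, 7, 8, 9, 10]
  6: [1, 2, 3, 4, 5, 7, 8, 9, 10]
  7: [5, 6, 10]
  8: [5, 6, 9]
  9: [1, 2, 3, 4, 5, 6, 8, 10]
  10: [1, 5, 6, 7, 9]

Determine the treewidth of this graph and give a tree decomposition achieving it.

Treewidth 3.
Bags: B1 = {5, 6, 9, 10}  B2 = {1, 6, 9, 10}  B3 = {2, 5, 6, 9}  B4 = {5, 6, 8, 9}  B5 = {1, 4, 6, 9}  B6 = {5, 6, 7, 10}  B7 = {1, 3, 6, 9}
Tree: B1–B2, B1–B3, B3–B4, B2–B5, B1–B6, B2–B7

Every bag has size at most 4, so the width is 4 − 1 = 3 and tw(G) ≤ 3. For the lower bound, the 4 vertices {5, 6, 8, 9} are pairwise adjacent, and any tree decomposition puts a clique entirely inside one bag — forcing width ≥ 3. Hence tw(G) = 3 exactly.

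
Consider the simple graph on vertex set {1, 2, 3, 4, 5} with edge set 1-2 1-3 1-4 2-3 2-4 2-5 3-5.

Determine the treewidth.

2

A width-2 tree decomposition is:
Bags: B1 = {2, 3, 5}  B2 = {1, 2, 3}  B3 = {1, 2, 4}
Tree: B1–B2, B2–B3
The largest bag has 3 vertices, giving width 2; this decomposition certifies tw(G) ≤ 2. For the lower bound, the 3 vertices {1, 2, 3} are pairwise adjacent, and any tree decomposition puts a clique entirely inside one bag — forcing width ≥ 2. The upper and lower bounds meet at 2, so that is the treewidth.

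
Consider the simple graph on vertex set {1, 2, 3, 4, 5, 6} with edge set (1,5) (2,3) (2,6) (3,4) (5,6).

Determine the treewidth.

1

A width-1 tree decomposition is:
Bags: B1 = {1, 5}  B2 = {5, 6}  B3 = {2, 6}  B4 = {2, 3}  B5 = {3, 4}
Tree: B1–B2, B2–B3, B3–B4, B4–B5
Each bag holds 2 vertices, so the decomposition has width 1, which upper-bounds the treewidth. Any graph with an edge has treewidth ≥ 1, and G has the edge 1–5. Hence tw(G) = 1 exactly.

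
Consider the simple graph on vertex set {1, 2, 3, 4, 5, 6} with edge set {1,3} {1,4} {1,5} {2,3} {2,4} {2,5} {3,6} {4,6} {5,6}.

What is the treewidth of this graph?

3

A width-3 tree decomposition is:
Bags: B1 = {1, 3, 4, 5}  B2 = {2, 3, 4, 5}  B3 = {3, 4, 5, 6}
Tree: B1–B2, B2–B3
Each bag holds 4 vertices, so the decomposition has width 3, which upper-bounds the treewidth. For the lower bound: the 4 vertex sets {1,4}, {2,5}, {3}, {6} are disjoint, each induces a connected subgraph, and every pair is joined by at least one edge of G. Contracting each set to a single vertex therefore yields K_{4} as a minor, and since treewidth is minor-monotone, tw(G) ≥ tw(K_{4}) = 3. The upper and lower bounds meet at 3, so that is the treewidth.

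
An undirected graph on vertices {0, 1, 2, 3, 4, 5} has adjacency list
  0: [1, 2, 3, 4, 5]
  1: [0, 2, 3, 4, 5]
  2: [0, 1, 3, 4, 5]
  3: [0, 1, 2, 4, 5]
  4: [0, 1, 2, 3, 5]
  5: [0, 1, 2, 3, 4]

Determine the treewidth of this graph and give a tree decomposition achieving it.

Treewidth 5.
One such decomposition:
Bags: B1 = {0, 1, 2, 3, 4, 5}
Tree: (single bag)

With just one bag of size 6, the width is 6 − 1 = 5, so tw(G) ≤ 5. On the other hand G contains the 6-clique {0, 1, 2, 3, 4, 5}. A clique must lie in a single bag of any decomposition, so no decomposition can have width below 5. Combining the bounds, tw(G) = 5.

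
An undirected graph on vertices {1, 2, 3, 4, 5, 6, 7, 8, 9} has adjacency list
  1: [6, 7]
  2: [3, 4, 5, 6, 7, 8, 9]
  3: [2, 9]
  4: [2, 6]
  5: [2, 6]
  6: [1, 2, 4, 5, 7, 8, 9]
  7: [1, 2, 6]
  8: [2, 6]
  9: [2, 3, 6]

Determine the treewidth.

2

A width-2 tree decomposition is:
Bags: B1 = {2, 6, 7}  B2 = {1, 6, 7}  B3 = {2, 6, 9}  B4 = {2, 6, 8}  B5 = {2, 4, 6}  B6 = {2, 5, 6}  B7 = {2, 3, 9}
Tree: B1–B2, B1–B3, B3–B4, B4–B5, B3–B6, B3–B7
The largest bag has 3 vertices, giving width 2; this decomposition certifies tw(G) ≤ 2. On the other hand G contains the 3-clique {1, 6, 7}. A clique must lie in a single bag of any decomposition, so no decomposition can have width below 2. The upper and lower bounds meet at 2, so that is the treewidth.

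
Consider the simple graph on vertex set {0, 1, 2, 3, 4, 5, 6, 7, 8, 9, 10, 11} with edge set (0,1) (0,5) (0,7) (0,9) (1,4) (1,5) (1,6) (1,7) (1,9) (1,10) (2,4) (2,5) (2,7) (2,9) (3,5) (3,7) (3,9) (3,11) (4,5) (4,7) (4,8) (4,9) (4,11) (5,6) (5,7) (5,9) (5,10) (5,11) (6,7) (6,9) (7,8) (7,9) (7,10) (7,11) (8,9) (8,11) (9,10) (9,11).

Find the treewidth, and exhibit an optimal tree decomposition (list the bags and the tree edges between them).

Every bag has size at most 5, so the width is 5 − 1 = 4 and tw(G) ≤ 4. For the lower bound, the 5 vertices {4, 7, 8, 9, 11} are pairwise adjacent, and any tree decomposition puts a clique entirely inside one bag — forcing width ≥ 4. The upper and lower bounds meet at 4, so that is the treewidth.

Treewidth 4.
Bags: B1 = {1, 4, 5, 7, 9}  B2 = {4, 5, 7, 9, 11}  B3 = {2, 4, 5, 7, 9}  B4 = {1, 5, 6, 7, 9}  B5 = {0, 1, 5, 7, 9}  B6 = {3, 5, 7, 9, 11}  B7 = {1, 5, 7, 9, 10}  B8 = {4, 7, 8, 9, 11}
Tree: B1–B2, B1–B3, B1–B4, B4–B5, B2–B6, B1–B7, B2–B8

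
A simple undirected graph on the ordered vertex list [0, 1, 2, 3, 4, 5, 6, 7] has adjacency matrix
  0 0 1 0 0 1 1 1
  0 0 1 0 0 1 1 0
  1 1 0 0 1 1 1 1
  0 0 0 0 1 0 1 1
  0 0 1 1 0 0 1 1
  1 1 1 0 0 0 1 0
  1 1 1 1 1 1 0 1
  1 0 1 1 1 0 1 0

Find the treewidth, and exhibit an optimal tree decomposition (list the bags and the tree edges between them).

Every bag has size at most 4, so the width is 4 − 1 = 3 and tw(G) ≤ 3. On the other hand G contains the 4-clique {0, 2, 5, 6}. A clique must lie in a single bag of any decomposition, so no decomposition can have width below 3. Therefore the treewidth is 3.

Treewidth 3.
Bags: B1 = {2, 4, 6, 7}  B2 = {0, 2, 6, 7}  B3 = {0, 2, 5, 6}  B4 = {1, 2, 5, 6}  B5 = {3, 4, 6, 7}
Tree: B1–B2, B2–B3, B3–B4, B1–B5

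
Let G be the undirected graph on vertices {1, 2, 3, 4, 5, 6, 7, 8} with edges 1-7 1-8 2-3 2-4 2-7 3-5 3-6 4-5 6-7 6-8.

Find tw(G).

A width-2 tree decomposition is:
Bags: B1 = {3, 4, 5}  B2 = {2, 3, 4}  B3 = {2, 3, 6}  B4 = {2, 6, 7}  B5 = {6, 7, 8}  B6 = {1, 7, 8}
Tree: B1–B2, B2–B3, B3–B4, B4–B5, B5–B6
Every bag has size at most 3, so the width is 3 − 1 = 2 and tw(G) ≤ 2. Since 5–4–2–3–5 is a cycle in G, G is not acyclic. Forests are exactly the graphs of treewidth ≤ 1, so tw(G) ≥ 2. The upper and lower bounds meet at 2, so that is the treewidth.

2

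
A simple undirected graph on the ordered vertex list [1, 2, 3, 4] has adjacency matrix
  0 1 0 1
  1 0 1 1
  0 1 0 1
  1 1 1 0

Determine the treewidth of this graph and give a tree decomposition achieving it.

Treewidth 2.
One optimal decomposition is:
Bags: B1 = {1, 2, 4}  B2 = {2, 3, 4}
Tree: B1–B2

Each bag holds 3 vertices, so the decomposition has width 2, which upper-bounds the treewidth. On the other hand G contains the 3-clique {1, 2, 4}. A clique must lie in a single bag of any decomposition, so no decomposition can have width below 2. Therefore the treewidth is 2.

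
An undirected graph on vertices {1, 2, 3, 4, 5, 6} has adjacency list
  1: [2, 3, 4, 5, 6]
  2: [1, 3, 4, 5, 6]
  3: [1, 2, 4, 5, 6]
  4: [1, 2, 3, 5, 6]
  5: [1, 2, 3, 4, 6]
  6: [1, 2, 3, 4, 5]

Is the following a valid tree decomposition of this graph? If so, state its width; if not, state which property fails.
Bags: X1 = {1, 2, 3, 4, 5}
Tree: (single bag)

No — vertex 6 appears in no bag.

A tree decomposition must satisfy three properties: every vertex lies in some bag; for every edge, both endpoints lie together in some bag; and for every vertex, the bags containing it form a connected subtree. Here vertex 6 appears in no bag, so the decomposition is invalid.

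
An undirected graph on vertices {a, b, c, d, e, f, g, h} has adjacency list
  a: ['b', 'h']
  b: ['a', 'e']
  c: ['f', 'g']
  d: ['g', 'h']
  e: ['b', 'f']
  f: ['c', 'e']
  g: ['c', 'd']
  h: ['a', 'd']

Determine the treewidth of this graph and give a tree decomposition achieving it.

Treewidth 2.
One such decomposition:
Bags: B1 = {c, e, f}  B2 = {c, e, g}  B3 = {d, e, g}  B4 = {d, e, h}  B5 = {a, e, h}  B6 = {a, b, e}
Tree: B1–B2, B2–B3, B3–B4, B4–B5, B5–B6

Each bag holds 3 vertices, so the decomposition has width 2, which upper-bounds the treewidth. The edges e–f–c–g–d–h–a–b–e form a cycle, so G is not a tree and its treewidth is at least 2. The upper and lower bounds meet at 2, so that is the treewidth.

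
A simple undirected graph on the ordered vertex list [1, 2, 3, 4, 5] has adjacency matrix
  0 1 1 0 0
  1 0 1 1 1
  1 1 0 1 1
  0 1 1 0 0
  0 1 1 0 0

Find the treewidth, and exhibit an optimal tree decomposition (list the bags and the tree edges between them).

The largest bag has 3 vertices, giving width 2; this decomposition certifies tw(G) ≤ 2. For the lower bound, the 3 vertices {1, 2, 3} are pairwise adjacent, and any tree decomposition puts a clique entirely inside one bag — forcing width ≥ 2. Combining the bounds, tw(G) = 2.

Treewidth 2.
One optimal decomposition is:
Bags: B1 = {2, 3, 5}  B2 = {2, 3, 4}  B3 = {1, 2, 3}
Tree: B1–B2, B2–B3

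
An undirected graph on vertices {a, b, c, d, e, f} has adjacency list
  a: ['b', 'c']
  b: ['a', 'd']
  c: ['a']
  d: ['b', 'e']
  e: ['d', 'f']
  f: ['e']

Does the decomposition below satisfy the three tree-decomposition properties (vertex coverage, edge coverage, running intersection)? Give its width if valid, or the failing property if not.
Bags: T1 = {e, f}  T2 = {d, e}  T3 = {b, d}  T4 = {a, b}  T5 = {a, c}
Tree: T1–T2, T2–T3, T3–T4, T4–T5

Checking the three conditions: (i) the bags cover all of {a, b, c, d, e, f}; (ii) for each edge, some bag contains both endpoints; (iii) the bags containing any fixed vertex form a subtree. All hold, so the decomposition is valid with width 2 − 1 = 1.

Yes; width 1.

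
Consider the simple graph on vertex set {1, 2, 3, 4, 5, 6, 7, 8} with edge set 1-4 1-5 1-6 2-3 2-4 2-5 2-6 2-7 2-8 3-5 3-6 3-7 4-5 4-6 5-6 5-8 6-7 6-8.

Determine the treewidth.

3

A width-3 tree decomposition is:
Bags: B1 = {2, 3, 6, 7}  B2 = {2, 3, 5, 6}  B3 = {2, 5, 6, 8}  B4 = {2, 4, 5, 6}  B5 = {1, 4, 5, 6}
Tree: B1–B2, B2–B3, B3–B4, B4–B5
Each bag holds 4 vertices, so the decomposition has width 3, which upper-bounds the treewidth. For the lower bound, the 4 vertices {1, 4, 5, 6} are pairwise adjacent, and any tree decomposition puts a clique entirely inside one bag — forcing width ≥ 3. Therefore the treewidth is 3.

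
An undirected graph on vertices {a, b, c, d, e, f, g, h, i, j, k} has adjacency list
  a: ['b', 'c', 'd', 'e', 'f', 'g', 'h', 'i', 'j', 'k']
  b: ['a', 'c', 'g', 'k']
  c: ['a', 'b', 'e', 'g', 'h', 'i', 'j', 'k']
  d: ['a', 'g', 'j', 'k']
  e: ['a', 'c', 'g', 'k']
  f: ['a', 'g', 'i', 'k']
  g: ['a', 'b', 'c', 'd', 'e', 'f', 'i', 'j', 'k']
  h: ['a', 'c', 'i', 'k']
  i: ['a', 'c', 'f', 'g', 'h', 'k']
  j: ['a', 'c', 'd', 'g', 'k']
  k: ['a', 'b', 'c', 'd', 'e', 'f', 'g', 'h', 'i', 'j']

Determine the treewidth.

4

A width-4 tree decomposition is:
Bags: B1 = {a, f, g, i, k}  B2 = {a, c, g, i, k}  B3 = {a, b, c, g, k}  B4 = {a, c, g, j, k}  B5 = {a, c, e, g, k}  B6 = {a, c, h, i, k}  B7 = {a, d, g, j, k}
Tree: B1–B2, B2–B3, B2–B4, B3–B5, B2–B6, B4–B7
The largest bag has 5 vertices, giving width 4; this decomposition certifies tw(G) ≤ 4. Conversely, {a, d, g, j, k} is a clique of size 5, and the vertices of any clique must share a bag in every tree decomposition; so some bag has ≥ 5 vertices and tw(G) ≥ 4. Hence tw(G) = 4 exactly.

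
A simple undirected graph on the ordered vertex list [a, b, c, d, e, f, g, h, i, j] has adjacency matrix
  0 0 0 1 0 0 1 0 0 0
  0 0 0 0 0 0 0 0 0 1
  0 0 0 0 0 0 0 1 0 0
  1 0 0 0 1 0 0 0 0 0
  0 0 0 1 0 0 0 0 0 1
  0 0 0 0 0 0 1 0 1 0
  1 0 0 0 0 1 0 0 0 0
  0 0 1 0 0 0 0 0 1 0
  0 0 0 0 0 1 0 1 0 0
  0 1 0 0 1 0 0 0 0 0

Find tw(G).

1

A width-1 tree decomposition is:
Bags: B1 = {c, h}  B2 = {h, i}  B3 = {f, i}  B4 = {f, g}  B5 = {a, g}  B6 = {a, d}  B7 = {d, e}  B8 = {e, j}  B9 = {b, j}
Tree: B1–B2, B2–B3, B3–B4, B4–B5, B5–B6, B6–B7, B7–B8, B8–B9
Each bag holds 2 vertices, so the decomposition has width 1, which upper-bounds the treewidth. Since G has at least one edge (e.g. c–h), it is not an edgeless graph, so tw(G) ≥ 1. Therefore the treewidth is 1.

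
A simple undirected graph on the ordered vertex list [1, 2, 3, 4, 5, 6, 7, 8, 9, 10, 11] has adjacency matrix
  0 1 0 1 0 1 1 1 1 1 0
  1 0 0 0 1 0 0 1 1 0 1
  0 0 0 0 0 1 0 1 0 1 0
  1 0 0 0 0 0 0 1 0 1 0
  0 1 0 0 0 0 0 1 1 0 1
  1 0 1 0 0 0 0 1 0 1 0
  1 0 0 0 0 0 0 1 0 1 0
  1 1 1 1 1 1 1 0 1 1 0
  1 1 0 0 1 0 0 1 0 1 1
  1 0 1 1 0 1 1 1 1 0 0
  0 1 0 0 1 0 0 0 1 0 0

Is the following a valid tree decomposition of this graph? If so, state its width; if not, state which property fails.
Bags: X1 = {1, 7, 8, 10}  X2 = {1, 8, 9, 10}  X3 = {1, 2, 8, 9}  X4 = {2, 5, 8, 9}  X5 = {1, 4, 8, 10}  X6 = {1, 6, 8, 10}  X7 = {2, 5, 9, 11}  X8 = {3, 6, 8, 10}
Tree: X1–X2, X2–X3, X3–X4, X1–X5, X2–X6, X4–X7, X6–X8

Every vertex of G appears in some bag (union = {1, 2, 3, 4, 5, 6, 7, 8, 9, 10, 11}); every edge is covered by a bag; and for each vertex v the set of bags containing v is connected in the bag tree. The decomposition is therefore valid. The largest bag has 4 vertices, so the width is 3.

Yes; width 3.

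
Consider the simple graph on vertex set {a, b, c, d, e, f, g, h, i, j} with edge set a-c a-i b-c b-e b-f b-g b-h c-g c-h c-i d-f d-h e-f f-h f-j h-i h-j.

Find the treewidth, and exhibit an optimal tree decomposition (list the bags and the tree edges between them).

Treewidth 2.
Bags: B1 = {c, h, i}  B2 = {b, c, h}  B3 = {b, f, h}  B4 = {f, h, j}  B5 = {a, c, i}  B6 = {b, e, f}  B7 = {b, c, g}  B8 = {d, f, h}
Tree: B1–B2, B2–B3, B3–B4, B1–B5, B3–B6, B2–B7, B3–B8

The largest bag has 3 vertices, giving width 2; this decomposition certifies tw(G) ≤ 2. On the other hand G contains the 3-clique {b, c, g}. A clique must lie in a single bag of any decomposition, so no decomposition can have width below 2. Combining the bounds, tw(G) = 2.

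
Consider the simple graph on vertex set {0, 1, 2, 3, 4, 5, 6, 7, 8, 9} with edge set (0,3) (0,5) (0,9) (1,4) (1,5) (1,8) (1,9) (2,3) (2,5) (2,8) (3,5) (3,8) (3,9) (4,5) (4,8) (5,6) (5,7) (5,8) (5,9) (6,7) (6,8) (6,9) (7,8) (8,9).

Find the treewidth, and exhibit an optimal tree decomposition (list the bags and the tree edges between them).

Treewidth 3.
One optimal decomposition is:
Bags: B1 = {2, 3, 5, 8}  B2 = {3, 5, 8, 9}  B3 = {1, 5, 8, 9}  B4 = {1, 4, 5, 8}  B5 = {5, 6, 8, 9}  B6 = {0, 3, 5, 9}  B7 = {5, 6, 7, 8}
Tree: B1–B2, B2–B3, B3–B4, B2–B5, B2–B6, B5–B7

Each bag holds 4 vertices, so the decomposition has width 3, which upper-bounds the treewidth. On the other hand G contains the 4-clique {0, 3, 5, 9}. A clique must lie in a single bag of any decomposition, so no decomposition can have width below 3. Combining the bounds, tw(G) = 3.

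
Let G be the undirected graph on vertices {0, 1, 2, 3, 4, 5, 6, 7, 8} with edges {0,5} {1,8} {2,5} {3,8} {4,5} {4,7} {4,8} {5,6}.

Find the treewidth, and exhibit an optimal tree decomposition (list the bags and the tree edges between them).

Treewidth 1.
Bags: B1 = {3, 8}  B2 = {4, 8}  B3 = {1, 8}  B4 = {4, 7}  B5 = {4, 5}  B6 = {2, 5}  B7 = {0, 5}  B8 = {5, 6}
Tree: B1–B2, B1–B3, B2–B4, B4–B5, B5–B6, B6–B7, B6–B8

Every bag has size at most 2, so the width is 2 − 1 = 1 and tw(G) ≤ 1. Since G has at least one edge (e.g. 3–8), it is not an edgeless graph, so tw(G) ≥ 1. Combining the bounds, tw(G) = 1.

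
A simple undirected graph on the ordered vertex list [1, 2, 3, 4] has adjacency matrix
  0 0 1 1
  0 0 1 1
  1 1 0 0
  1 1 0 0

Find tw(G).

A width-2 tree decomposition is:
Bags: B1 = {2, 3, 4}  B2 = {1, 3, 4}
Tree: B1–B2
Each bag holds 3 vertices, so the decomposition has width 2, which upper-bounds the treewidth. Since 3–2–4–1–3 is a cycle in G, G is not acyclic. Forests are exactly the graphs of treewidth ≤ 1, so tw(G) ≥ 2. The upper and lower bounds meet at 2, so that is the treewidth.

2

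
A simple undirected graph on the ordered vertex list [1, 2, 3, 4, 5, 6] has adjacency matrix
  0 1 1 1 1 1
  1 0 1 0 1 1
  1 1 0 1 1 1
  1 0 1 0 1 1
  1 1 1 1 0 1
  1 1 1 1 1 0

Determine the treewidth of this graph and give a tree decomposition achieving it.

Treewidth 4.
One such decomposition:
Bags: B1 = {1, 2, 3, 5, 6}  B2 = {1, 3, 4, 5, 6}
Tree: B1–B2

The largest bag has 5 vertices, giving width 4; this decomposition certifies tw(G) ≤ 4. For the lower bound, the 5 vertices {1, 2, 3, 5, 6} are pairwise adjacent, and any tree decomposition puts a clique entirely inside one bag — forcing width ≥ 4. The upper and lower bounds meet at 4, so that is the treewidth.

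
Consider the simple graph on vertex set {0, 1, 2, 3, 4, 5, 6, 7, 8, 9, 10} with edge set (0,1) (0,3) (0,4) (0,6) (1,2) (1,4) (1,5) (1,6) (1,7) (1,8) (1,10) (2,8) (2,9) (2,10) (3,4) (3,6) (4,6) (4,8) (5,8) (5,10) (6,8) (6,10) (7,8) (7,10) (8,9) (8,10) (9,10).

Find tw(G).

3

A width-3 tree decomposition is:
Bags: B1 = {1, 2, 8, 10}  B2 = {1, 6, 8, 10}  B3 = {1, 4, 6, 8}  B4 = {0, 1, 4, 6}  B5 = {1, 5, 8, 10}  B6 = {1, 7, 8, 10}  B7 = {2, 8, 9, 10}  B8 = {0, 3, 4, 6}
Tree: B1–B2, B2–B3, B3–B4, B2–B5, B2–B6, B1–B7, B4–B8
Every bag has size at most 4, so the width is 4 − 1 = 3 and tw(G) ≤ 3. On the other hand G contains the 4-clique {0, 1, 4, 6}. A clique must lie in a single bag of any decomposition, so no decomposition can have width below 3. The upper and lower bounds meet at 3, so that is the treewidth.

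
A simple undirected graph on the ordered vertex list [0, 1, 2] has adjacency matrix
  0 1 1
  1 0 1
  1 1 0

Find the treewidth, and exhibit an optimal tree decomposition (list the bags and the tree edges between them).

Treewidth 2.
Bags: B1 = {0, 1, 2}
Tree: (single bag)

A single bag containing all 3 vertices is trivially a valid decomposition of width 2. On the other hand G contains the 3-clique {0, 1, 2}. A clique must lie in a single bag of any decomposition, so no decomposition can have width below 2. The upper and lower bounds meet at 2, so that is the treewidth.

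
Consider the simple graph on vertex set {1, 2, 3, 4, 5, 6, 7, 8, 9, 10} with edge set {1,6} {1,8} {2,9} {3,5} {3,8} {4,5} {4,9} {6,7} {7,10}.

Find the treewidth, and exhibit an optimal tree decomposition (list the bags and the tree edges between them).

Every bag has size at most 2, so the width is 2 − 1 = 1 and tw(G) ≤ 1. Any graph with an edge has treewidth ≥ 1, and G has the edge 2–9. Hence tw(G) = 1 exactly.

Treewidth 1.
One such decomposition:
Bags: B1 = {2, 9}  B2 = {4, 9}  B3 = {4, 5}  B4 = {3, 5}  B5 = {3, 8}  B6 = {1, 8}  B7 = {1, 6}  B8 = {6, 7}  B9 = {7, 10}
Tree: B1–B2, B2–B3, B3–B4, B4–B5, B5–B6, B6–B7, B7–B8, B8–B9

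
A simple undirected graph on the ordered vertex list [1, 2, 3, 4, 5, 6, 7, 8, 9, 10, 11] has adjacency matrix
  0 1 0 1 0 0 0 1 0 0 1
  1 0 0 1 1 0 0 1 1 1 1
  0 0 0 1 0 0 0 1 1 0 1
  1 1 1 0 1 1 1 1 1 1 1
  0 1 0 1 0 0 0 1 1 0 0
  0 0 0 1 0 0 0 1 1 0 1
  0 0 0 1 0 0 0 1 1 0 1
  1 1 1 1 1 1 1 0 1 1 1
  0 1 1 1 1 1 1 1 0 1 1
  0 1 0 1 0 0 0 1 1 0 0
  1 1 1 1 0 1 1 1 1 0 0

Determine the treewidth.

A width-4 tree decomposition is:
Bags: B1 = {4, 7, 8, 9, 11}  B2 = {2, 4, 8, 9, 11}  B3 = {4, 6, 8, 9, 11}  B4 = {3, 4, 8, 9, 11}  B5 = {2, 4, 5, 8, 9}  B6 = {2, 4, 8, 9, 10}  B7 = {1, 2, 4, 8, 11}
Tree: B1–B2, B2–B3, B3–B4, B2–B5, B2–B6, B2–B7
Each bag holds 5 vertices, so the decomposition has width 4, which upper-bounds the treewidth. On the other hand G contains the 5-clique {1, 2, 4, 8, 11}. A clique must lie in a single bag of any decomposition, so no decomposition can have width below 4. Therefore the treewidth is 4.

4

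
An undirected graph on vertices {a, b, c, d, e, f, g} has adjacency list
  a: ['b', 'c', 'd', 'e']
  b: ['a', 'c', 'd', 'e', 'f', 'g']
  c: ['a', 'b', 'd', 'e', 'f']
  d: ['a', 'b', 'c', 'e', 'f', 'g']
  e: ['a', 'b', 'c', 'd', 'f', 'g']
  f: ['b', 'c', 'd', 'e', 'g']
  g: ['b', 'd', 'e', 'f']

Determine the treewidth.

A width-4 tree decomposition is:
Bags: B1 = {b, c, d, e, f}  B2 = {b, d, e, f, g}  B3 = {a, b, c, d, e}
Tree: B1–B2, B1–B3
Every bag has size at most 5, so the width is 5 − 1 = 4 and tw(G) ≤ 4. For the lower bound, the 5 vertices {b, d, e, f, g} are pairwise adjacent, and any tree decomposition puts a clique entirely inside one bag — forcing width ≥ 4. Combining the bounds, tw(G) = 4.

4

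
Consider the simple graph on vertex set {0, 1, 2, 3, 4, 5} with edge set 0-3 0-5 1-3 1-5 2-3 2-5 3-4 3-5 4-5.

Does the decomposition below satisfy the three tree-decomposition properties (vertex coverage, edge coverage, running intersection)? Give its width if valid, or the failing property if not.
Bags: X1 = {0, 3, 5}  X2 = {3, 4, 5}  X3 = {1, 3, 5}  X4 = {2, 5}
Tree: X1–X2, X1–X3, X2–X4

No — edge (3,2) lies in no bag.

A tree decomposition must satisfy three properties: every vertex lies in some bag; for every edge, both endpoints lie together in some bag; and for every vertex, the bags containing it form a connected subtree. Here edge (3,2) lies in no bag, so the decomposition is invalid.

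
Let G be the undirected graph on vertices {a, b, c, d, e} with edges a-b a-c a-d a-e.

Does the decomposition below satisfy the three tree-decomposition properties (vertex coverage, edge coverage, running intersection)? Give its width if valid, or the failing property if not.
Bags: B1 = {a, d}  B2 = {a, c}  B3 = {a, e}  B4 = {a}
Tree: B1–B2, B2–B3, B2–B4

No — vertex b appears in no bag.

A tree decomposition must satisfy three properties: every vertex lies in some bag; for every edge, both endpoints lie together in some bag; and for every vertex, the bags containing it form a connected subtree. Here vertex b appears in no bag, so the decomposition is invalid.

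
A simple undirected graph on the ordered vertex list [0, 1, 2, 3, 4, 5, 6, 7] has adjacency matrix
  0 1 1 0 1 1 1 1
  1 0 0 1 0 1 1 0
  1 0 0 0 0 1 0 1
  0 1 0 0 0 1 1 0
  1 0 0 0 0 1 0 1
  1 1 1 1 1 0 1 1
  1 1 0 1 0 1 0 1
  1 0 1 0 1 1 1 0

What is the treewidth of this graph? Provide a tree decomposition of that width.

Treewidth 3.
One such decomposition:
Bags: B1 = {0, 4, 5, 7}  B2 = {0, 5, 6, 7}  B3 = {0, 1, 5, 6}  B4 = {0, 2, 5, 7}  B5 = {1, 3, 5, 6}
Tree: B1–B2, B2–B3, B1–B4, B3–B5

The largest bag has 4 vertices, giving width 3; this decomposition certifies tw(G) ≤ 3. For the lower bound, the 4 vertices {0, 1, 5, 6} are pairwise adjacent, and any tree decomposition puts a clique entirely inside one bag — forcing width ≥ 3. Therefore the treewidth is 3.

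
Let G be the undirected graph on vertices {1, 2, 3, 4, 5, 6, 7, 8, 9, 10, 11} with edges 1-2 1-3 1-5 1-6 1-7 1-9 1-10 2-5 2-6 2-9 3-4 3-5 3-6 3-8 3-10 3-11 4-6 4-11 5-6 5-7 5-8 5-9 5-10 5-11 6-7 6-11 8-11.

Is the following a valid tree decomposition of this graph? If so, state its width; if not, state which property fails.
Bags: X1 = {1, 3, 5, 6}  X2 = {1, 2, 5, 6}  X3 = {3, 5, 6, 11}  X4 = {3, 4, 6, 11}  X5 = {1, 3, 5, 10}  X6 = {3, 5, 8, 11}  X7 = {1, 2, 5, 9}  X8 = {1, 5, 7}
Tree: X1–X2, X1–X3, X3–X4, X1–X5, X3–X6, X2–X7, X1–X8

No — edge (6,7) lies in no bag.

A tree decomposition must satisfy three properties: every vertex lies in some bag; for every edge, both endpoints lie together in some bag; and for every vertex, the bags containing it form a connected subtree. Here edge (6,7) lies in no bag, so the decomposition is invalid.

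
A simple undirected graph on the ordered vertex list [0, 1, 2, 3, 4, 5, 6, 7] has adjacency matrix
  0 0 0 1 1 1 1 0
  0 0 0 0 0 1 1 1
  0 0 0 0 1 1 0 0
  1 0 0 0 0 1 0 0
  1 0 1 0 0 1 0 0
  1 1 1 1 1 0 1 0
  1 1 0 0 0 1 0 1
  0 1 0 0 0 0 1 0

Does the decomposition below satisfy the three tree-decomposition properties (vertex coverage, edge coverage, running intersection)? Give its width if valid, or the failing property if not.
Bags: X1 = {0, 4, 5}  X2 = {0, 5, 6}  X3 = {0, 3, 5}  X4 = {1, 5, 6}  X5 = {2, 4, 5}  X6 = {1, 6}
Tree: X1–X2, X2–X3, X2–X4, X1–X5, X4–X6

A tree decomposition must satisfy three properties: every vertex lies in some bag; for every edge, both endpoints lie together in some bag; and for every vertex, the bags containing it form a connected subtree. Here vertex 7 appears in no bag, so the decomposition is invalid.

No — vertex 7 appears in no bag.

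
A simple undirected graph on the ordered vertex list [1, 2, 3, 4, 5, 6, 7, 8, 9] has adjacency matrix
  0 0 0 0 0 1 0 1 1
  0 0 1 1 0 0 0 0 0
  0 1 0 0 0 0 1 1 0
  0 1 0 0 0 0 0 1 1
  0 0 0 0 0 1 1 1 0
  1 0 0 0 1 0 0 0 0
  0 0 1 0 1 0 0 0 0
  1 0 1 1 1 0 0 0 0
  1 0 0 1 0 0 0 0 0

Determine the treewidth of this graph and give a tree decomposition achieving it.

The largest bag has 4 vertices, giving width 3; this decomposition certifies tw(G) ≤ 3. For the lower bound: the 4 vertex sets {1,6,9}, {5}, {8}, {2,3,4,7} are disjoint, each induces a connected subgraph, and every pair is joined by at least one edge of G. Contracting each set to a single vertex therefore yields K_{4} as a minor, and since treewidth is minor-monotone, tw(G) ≥ tw(K_{4}) = 3. Hence tw(G) = 3 exactly.

Treewidth 3.
One such decomposition:
Bags: B1 = {1, 5, 6, 9}  B2 = {1, 5, 8, 9}  B3 = {4, 5, 8, 9}  B4 = {4, 5, 7, 8}  B5 = {3, 4, 7, 8}  B6 = {2, 3, 4, 7}
Tree: B1–B2, B2–B3, B3–B4, B4–B5, B5–B6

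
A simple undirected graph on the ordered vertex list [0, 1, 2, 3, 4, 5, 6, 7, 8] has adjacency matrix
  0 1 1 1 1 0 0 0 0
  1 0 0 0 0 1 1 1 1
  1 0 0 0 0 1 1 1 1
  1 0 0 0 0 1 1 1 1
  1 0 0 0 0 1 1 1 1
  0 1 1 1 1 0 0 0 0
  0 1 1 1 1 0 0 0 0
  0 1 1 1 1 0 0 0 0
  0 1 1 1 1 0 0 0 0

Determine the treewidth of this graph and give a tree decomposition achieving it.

Every bag has size at most 5, so the width is 5 − 1 = 4 and tw(G) ≤ 4. For the lower bound: the 5 vertex sets {3,7}, {2,5}, {4,8}, {1}, {6} are disjoint, each induces a connected subgraph, and every pair is joined by at least one edge of G. Contracting each set to a single vertex therefore yields K_{5} as a minor, and since treewidth is minor-monotone, tw(G) ≥ tw(K_{5}) = 4. Combining the bounds, tw(G) = 4.

Treewidth 4.
Bags: B1 = {1, 2, 3, 4, 7}  B2 = {1, 2, 3, 4, 5}  B3 = {1, 2, 3, 4, 8}  B4 = {1, 2, 3, 4, 6}  B5 = {0, 1, 2, 3, 4}
Tree: B1–B2, B2–B3, B3–B4, B4–B5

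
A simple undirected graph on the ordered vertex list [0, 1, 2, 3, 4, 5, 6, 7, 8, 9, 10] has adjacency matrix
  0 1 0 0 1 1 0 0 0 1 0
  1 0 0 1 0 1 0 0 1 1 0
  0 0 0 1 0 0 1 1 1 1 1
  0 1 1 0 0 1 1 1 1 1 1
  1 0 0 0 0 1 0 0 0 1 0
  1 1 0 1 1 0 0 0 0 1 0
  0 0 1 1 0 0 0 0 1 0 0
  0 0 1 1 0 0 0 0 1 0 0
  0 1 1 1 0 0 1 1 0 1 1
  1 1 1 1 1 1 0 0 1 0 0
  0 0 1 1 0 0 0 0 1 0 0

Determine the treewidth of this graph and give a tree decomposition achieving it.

Treewidth 3.
One optimal decomposition is:
Bags: B1 = {1, 3, 8, 9}  B2 = {2, 3, 8, 9}  B3 = {1, 3, 5, 9}  B4 = {0, 1, 5, 9}  B5 = {2, 3, 8, 10}  B6 = {0, 4, 5, 9}  B7 = {2, 3, 7, 8}  B8 = {2, 3, 6, 8}
Tree: B1–B2, B1–B3, B3–B4, B2–B5, B4–B6, B5–B7, B2–B8

The largest bag has 4 vertices, giving width 3; this decomposition certifies tw(G) ≤ 3. On the other hand G contains the 4-clique {0, 1, 5, 9}. A clique must lie in a single bag of any decomposition, so no decomposition can have width below 3. Combining the bounds, tw(G) = 3.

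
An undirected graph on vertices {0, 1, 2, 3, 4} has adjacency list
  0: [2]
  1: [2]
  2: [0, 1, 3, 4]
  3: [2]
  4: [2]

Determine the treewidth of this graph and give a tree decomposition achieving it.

Treewidth 1.
Bags: B1 = {0, 2}  B2 = {1, 2}  B3 = {2, 4}  B4 = {2, 3}
Tree: B1–B2, B2–B3, B1–B4

Every bag has size at most 2, so the width is 2 − 1 = 1 and tw(G) ≤ 1. Since G has at least one edge (e.g. 2–0), it is not an edgeless graph, so tw(G) ≥ 1. Therefore the treewidth is 1.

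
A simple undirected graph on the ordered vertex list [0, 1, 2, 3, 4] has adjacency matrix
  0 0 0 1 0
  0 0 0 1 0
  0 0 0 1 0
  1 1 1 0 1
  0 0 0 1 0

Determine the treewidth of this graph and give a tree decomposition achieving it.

Each bag holds 2 vertices, so the decomposition has width 1, which upper-bounds the treewidth. G has an edge, so its treewidth is at least 1. Therefore the treewidth is 1.

Treewidth 1.
One such decomposition:
Bags: B1 = {3, 4}  B2 = {0, 3}  B3 = {1, 3}  B4 = {2, 3}
Tree: B1–B2, B1–B3, B3–B4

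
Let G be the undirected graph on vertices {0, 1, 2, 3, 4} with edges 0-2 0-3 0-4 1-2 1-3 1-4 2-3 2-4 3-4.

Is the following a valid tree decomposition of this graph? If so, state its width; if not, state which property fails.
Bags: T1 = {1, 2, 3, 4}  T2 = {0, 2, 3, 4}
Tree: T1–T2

Yes; width 3.

Every vertex of G appears in some bag (union = {0, 1, 2, 3, 4}); every edge is covered by a bag; and for each vertex v the set of bags containing v is connected in the bag tree. The decomposition is therefore valid. The largest bag has 4 vertices, so the width is 3.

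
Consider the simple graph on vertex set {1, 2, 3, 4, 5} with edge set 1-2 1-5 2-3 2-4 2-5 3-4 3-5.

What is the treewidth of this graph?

2

A width-2 tree decomposition is:
Bags: B1 = {2, 3, 4}  B2 = {2, 3, 5}  B3 = {1, 2, 5}
Tree: B1–B2, B2–B3
Every bag has size at most 3, so the width is 3 − 1 = 2 and tw(G) ≤ 2. For the lower bound, the 3 vertices {1, 2, 5} are pairwise adjacent, and any tree decomposition puts a clique entirely inside one bag — forcing width ≥ 2. Hence tw(G) = 2 exactly.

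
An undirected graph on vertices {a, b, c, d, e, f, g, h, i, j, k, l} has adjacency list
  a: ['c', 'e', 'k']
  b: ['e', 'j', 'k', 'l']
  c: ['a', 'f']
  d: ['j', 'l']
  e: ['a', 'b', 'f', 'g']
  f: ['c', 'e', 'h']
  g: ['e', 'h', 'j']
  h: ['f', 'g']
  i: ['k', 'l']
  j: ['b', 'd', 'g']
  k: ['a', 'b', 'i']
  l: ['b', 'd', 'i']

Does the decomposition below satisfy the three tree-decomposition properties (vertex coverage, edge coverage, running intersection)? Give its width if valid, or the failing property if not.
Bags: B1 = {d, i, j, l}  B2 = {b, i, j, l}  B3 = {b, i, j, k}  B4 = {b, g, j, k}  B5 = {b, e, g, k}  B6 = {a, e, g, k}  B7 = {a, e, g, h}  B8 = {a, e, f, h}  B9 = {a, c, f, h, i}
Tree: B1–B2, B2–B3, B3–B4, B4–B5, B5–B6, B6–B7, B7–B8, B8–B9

No — bags containing vertex i are not connected in the tree.

A tree decomposition must satisfy three properties: every vertex lies in some bag; for every edge, both endpoints lie together in some bag; and for every vertex, the bags containing it form a connected subtree. Here bags containing vertex i are not connected in the tree, so the decomposition is invalid.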